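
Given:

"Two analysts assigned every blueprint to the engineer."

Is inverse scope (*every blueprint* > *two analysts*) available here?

Both DPs are arguments of the same predicate; there is no clause or island boundary between them.
No island intervenes, so both surface and inverse scope are derivable.

Yes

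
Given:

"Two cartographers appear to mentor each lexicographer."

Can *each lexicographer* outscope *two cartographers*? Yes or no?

*each lexicographer* is the object of the infinitival complement of a raising predicate; raising infinitives are transparent for QR, so the two DPs are in effect clausemates.
No island intervenes, so both surface and inverse scope are derivable.

Yes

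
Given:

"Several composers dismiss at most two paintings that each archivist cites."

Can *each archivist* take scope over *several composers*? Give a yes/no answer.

No

*each archivist* is embedded in the relative clause *that each archivist cites* modifying *at most two paintings*.
The relative clause forms an island for QR, so the quantifier is confined to the head noun's restrictor.
The inverse ordering *each archivist* > *several composers* is therefore underivable.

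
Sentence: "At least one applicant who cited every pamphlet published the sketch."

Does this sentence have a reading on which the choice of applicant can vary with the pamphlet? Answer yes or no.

This is the *every pamphlet* > *at least one applicant* reading.
Structurally, *every pamphlet* is inside the relative clause *who cited every pamphlet*.
Relative clauses are scope islands: a quantifier cannot QR out of a relative clause to take scope in the matrix clause.
There is no licit LF on which *every pamphlet* c-commands *at least one applicant*.

No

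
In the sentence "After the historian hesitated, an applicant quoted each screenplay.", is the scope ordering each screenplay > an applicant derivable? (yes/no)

Yes

The adjunct clause does not contain *each screenplay*, which is the matrix object.
Nothing blocks QR of the lower DP to a position above the higher one, so inverse scope is available.
So *each screenplay* > *an applicant* is among the available readings.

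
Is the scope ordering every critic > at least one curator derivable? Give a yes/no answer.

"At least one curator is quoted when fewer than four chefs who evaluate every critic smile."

No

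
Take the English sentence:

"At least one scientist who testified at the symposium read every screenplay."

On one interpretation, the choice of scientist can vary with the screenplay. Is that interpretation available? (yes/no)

Yes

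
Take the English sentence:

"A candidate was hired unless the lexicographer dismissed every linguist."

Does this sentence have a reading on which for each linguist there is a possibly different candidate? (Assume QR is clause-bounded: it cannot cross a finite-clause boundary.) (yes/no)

No

That reading corresponds to *every linguist* > *a candidate*.
The target quantifier *every linguist* is part of the adjunct clause *unless the lexicographer dismissed every linguist*.
Adverbial clauses are not L-marked, so they are barriers for QR — the quantifier cannot escape the adjunct.
So *every linguist* cannot raise high enough to outscope *a candidate*; only the surface ordering *a candidate* > *every linguist* is available.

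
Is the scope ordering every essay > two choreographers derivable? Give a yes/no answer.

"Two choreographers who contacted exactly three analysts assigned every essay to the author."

*every essay* is a matrix argument; only *two choreographers* is modified by the relative clause *who contacted exactly three analysts*, so the RC island is irrelevant to the target quantifier.
Since no island is crossed, the inverse ordering is licensed alongside surface scope.
The sentence is scopally ambiguous between *two choreographers* > *every essay* and *every essay* > *two choreographers*.

Yes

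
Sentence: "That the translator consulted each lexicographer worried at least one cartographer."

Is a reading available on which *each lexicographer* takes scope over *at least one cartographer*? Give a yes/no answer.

No

The DP *each lexicographer* is contained in the sentential subject *that the translator consulted each lexicographer*.
Subjects — clausal subjects included — are islands for extraction, and QR is no exception.
There is no licit LF on which *each lexicographer* c-commands *at least one cartographer*.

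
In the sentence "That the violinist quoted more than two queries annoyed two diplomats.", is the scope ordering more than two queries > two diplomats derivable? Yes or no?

The target quantifier *more than two queries* is part of the sentential subject *that the violinist quoted more than two queries*.
Subjects — clausal subjects included — are islands for extraction, and QR is no exception.
So *more than two queries* cannot raise to a position above *two diplomats*.

No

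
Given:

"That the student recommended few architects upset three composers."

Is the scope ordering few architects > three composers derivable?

No

*few architects* is embedded in the sentential subject *that the student recommended few architects*.
The Sentential Subject Constraint rules out raising the quantifier out of the that-clause subject.
So *few architects* cannot raise to a position above *three composers*.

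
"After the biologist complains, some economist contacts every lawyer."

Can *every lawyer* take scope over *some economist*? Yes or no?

The adjunct clause does not contain *every lawyer*, which is the matrix object.
Clause-internal QR can adjoin the lower DP above the subject, yielding the inverse reading.

Yes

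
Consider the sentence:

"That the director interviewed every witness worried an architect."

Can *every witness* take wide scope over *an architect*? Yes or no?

No

Structurally, *every witness* is inside the sentential subject *that the director interviewed every witness*.
Clausal subjects are scope islands; QR from inside the subject into the matrix is barred.
So the wide-scope reading for *every witness* is blocked.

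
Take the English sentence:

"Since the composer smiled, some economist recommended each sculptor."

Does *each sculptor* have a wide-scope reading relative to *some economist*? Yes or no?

Yes

Neither queried DP is inside the adjunct, so the adjunct-island constraint does not apply.
QR within a single clause is free, so the lower quantifier may take scope over the higher one.
Both orderings are possible: *some economist* > *each sculptor* and *each sculptor* > *some economist*.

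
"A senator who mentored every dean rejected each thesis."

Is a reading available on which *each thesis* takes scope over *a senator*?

Although the sentence contains a relative clause (*who mentored every dean*), *each thesis* is outside it, in the matrix VP.
Ordinary QR to a clause-peripheral position gives the wide-scope LF for the lower DP.
Both orderings are possible: *a senator* > *each thesis* and *each thesis* > *a senator*.

Yes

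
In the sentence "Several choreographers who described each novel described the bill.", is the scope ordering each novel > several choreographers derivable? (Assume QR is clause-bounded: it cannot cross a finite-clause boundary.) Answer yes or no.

The DP *each novel* is contained in the relative clause *who described each novel*.
Relative clauses are scope islands: a quantifier cannot QR out of a relative clause to take scope in the matrix clause.
So the wide-scope reading for *each novel* is blocked.

No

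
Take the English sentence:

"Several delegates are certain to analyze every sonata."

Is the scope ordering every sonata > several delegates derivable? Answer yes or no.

Raising constructions are monoclausal for scope purposes; *every sonata* is not separated from *several delegates* by any island.
Clause-internal QR can adjoin the lower DP above the subject, yielding the inverse reading.
So *every sonata* > *several delegates* is among the available readings.

Yes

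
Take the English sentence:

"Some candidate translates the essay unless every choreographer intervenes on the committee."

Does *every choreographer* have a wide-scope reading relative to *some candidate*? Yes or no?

No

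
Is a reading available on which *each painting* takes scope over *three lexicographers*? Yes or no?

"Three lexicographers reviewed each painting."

Yes

*each painting* is the matrix object and *three lexicographers* the matrix subject; the two are clausemates.
Ordinary QR to a clause-peripheral position gives the wide-scope LF for the lower DP.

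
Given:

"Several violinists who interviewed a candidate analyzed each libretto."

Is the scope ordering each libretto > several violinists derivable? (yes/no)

Yes

Although the sentence contains a relative clause (*who interviewed a candidate*), *each libretto* is outside it, in the matrix VP.
No island intervenes, so both surface and inverse scope are derivable.
Both orderings are possible: *several violinists* > *each libretto* and *each libretto* > *several violinists*.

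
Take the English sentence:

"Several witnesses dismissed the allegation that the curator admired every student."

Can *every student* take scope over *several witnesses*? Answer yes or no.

The DP *every student* is contained in the complex NP *the allegation that the curator admired every student*.
The Complex NP Constraint bars QR out of the complement clause of a noun.
So the wide-scope reading for *every student* is blocked.

No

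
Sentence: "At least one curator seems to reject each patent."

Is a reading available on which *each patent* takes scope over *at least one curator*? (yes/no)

Yes

*each patent* is the object of the infinitival complement of a raising predicate; raising infinitives are transparent for QR, so the two DPs are in effect clausemates.
QR within a single clause is free, so the lower quantifier may take scope over the higher one.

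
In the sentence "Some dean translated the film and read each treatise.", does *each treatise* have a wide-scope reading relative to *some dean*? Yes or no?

No

*each treatise* sits inside one conjunct of the coordinate structure (*read each treatise*).
A quantifier cannot raise out of one conjunct of a coordination across the whole coordinate structure — the CSC applies to QR.
So the wide-scope reading for *each treatise* is blocked.
(Only the surface reading survives: one fixed dean with respect to all the relevant treatises.)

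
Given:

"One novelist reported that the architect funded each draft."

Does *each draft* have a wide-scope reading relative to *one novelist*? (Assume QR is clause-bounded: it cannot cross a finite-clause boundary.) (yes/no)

No

*each draft* occurs within the finite complement clause *that the architect funded each draft*.
QR is clause-bounded, so the finite complement is a scope island for the embedded quantifier.
The inverse ordering *each draft* > *one novelist* is therefore underivable.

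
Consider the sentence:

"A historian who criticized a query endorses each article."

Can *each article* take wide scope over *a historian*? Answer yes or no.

Although the sentence contains a relative clause (*who criticized a query*), *each article* is outside it, in the matrix VP.
Clause-internal QR can adjoin the lower DP above the subject, yielding the inverse reading.
So *each article* > *a historian* is among the available readings.

Yes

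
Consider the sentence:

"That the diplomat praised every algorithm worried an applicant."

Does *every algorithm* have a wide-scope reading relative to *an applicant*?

*every algorithm* sits inside the sentential subject *that the diplomat praised every algorithm*.
The Sentential Subject Constraint rules out raising the quantifier out of the that-clause subject.
So *every algorithm* cannot raise to a position above *an applicant*.

No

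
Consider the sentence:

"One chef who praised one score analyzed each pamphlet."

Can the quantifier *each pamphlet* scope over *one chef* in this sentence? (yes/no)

The relative clause *who praised one score* modifies *one chef*, but *each pamphlet* is not inside that relative clause — it is an argument of the matrix verb.
With no island boundary between them, the object can take inverse scope over the subject via ordinary QR within the clause.
Both orderings are possible: *one chef* > *each pamphlet* and *each pamphlet* > *one chef*.

Yes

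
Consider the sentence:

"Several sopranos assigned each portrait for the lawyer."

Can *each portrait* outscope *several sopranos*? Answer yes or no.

*each portrait* is the matrix object and *several sopranos* the matrix subject; the two are clausemates.
Clause-internal QR can adjoin the lower DP above the subject, yielding the inverse reading.

Yes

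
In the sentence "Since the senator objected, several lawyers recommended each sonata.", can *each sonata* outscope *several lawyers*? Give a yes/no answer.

The adjunct island is irrelevant here — *each sonata* and *several lawyers* are both in the matrix clause.
Clause-internal QR can adjoin the lower DP above the subject, yielding the inverse reading.

Yes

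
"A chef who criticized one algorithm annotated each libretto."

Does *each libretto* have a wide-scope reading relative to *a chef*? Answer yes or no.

Yes

*each libretto* sits in the matrix clause, not in the relative clause on *a chef*.
Ordinary QR to a clause-peripheral position gives the wide-scope LF for the lower DP.
Both orderings are possible: *a chef* > *each libretto* and *each libretto* > *a chef*.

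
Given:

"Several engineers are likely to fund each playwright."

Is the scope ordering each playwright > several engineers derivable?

Yes

The matrix predicate is a raising verb, whose infinitival complement is not a scope island — *each playwright* can QR into the matrix clause.
Nothing blocks QR of the lower DP to a position above the higher one, so inverse scope is available.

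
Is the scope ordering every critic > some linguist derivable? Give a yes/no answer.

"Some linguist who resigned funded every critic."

The RC *who resigned* is an island, but *every critic* is not inside it — it is the matrix object, a clausemate of *some linguist*.
Ordinary QR to a clause-peripheral position gives the wide-scope LF for the lower DP.

Yes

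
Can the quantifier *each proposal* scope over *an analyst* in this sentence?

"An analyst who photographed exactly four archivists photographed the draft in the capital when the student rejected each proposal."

Structurally, *each proposal* is inside the adjunct clause *when the student rejected each proposal*.
Adjuncts are opaque for quantifier raising; a quantifier in an adjunct stays inside it.
The inverse ordering *each proposal* > *an analyst* is therefore underivable.

No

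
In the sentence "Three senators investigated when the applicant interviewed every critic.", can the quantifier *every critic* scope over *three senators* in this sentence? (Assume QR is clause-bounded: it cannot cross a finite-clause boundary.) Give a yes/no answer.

No

The target quantifier *every critic* is part of the embedded question *when the applicant interviewed every critic*.
Embedded questions are wh-islands: a quantifier inside an indirect question cannot QR into the matrix clause.
Hence only narrow scope for *every critic* (under *three senators*) survives.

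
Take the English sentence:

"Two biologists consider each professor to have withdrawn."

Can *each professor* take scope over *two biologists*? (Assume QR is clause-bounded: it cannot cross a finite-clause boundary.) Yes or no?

*each professor* is an ECM subject; ECM complements are not islands, and the embedded quantifier may take matrix scope.
No island intervenes, so both surface and inverse scope are derivable.
The sentence is scopally ambiguous between *two biologists* > *each professor* and *each professor* > *two biologists*.

Yes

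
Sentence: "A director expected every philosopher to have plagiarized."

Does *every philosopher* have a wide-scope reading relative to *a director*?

The ECM infinitive is scope-transparent — *every philosopher* is free to raise above *a director*.
QR within a single clause is free, so the lower quantifier may take scope over the higher one.

Yes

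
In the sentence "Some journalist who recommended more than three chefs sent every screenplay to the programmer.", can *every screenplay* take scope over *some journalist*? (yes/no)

Yes

Although the sentence contains a relative clause (*who recommended more than three chefs*), *every screenplay* is outside it, in the matrix VP.
Ordinary QR to a clause-peripheral position gives the wide-scope LF for the lower DP.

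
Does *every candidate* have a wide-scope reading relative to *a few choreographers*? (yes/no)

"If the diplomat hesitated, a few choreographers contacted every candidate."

Yes

The adjunct clause does not contain *every candidate*, which is the matrix object.
No island intervenes, so both surface and inverse scope are derivable.
So *every candidate* > *a few choreographers* is among the available readings.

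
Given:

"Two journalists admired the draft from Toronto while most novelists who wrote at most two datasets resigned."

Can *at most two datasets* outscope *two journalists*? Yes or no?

*at most two datasets* sits inside the relative clause *who wrote at most two datasets*, which is itself inside the adjunct *while most novelists who wrote at most two datasets resigned*.
Nested islands: the RC island is itself inside an adjunct island, so wide scope is doubly excluded.
So *at most two datasets* cannot raise to a position above *two journalists*.

No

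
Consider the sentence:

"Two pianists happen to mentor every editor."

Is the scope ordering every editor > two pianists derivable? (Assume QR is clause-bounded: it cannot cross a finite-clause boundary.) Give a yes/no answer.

Yes

Raising constructions are monoclausal for scope purposes; *every editor* is not separated from *two pianists* by any island.
QR within a single clause is free, so the lower quantifier may take scope over the higher one.
The sentence is scopally ambiguous between *two pianists* > *every editor* and *every editor* > *two pianists*.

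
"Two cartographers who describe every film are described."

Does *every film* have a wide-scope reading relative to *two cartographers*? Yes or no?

The target quantifier *every film* is part of the relative clause *who describe every film*.
The relative clause forms an island for QR, so the quantifier is confined to the head noun's restrictor.
Hence only narrow scope for *every film* (under *two cartographers*) survives.

No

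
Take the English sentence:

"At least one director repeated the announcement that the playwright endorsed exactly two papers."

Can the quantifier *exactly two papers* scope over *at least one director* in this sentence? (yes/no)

The target quantifier *exactly two papers* is part of the complex NP *the announcement that the playwright endorsed exactly two papers*.
Since the clause is the complement of a nominal head, the CNPC blocks scope extraction.
So *exactly two papers* cannot raise to a position above *at least one director*.

No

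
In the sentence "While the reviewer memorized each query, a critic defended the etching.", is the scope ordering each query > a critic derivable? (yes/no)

No

Structurally, *each query* is inside the adjunct clause *while the reviewer memorized each query*.
Adjunct clauses are scope islands: a quantifier inside an adjunct cannot raise into the matrix clause.
*each query* > *a critic* would require crossing that boundary, which is illicit.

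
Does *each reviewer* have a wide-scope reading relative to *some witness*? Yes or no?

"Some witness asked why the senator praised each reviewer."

No

*each reviewer* sits inside the embedded question *why the senator praised each reviewer*.
The wh-island constraint blocks QR out of an embedded interrogative.
Hence only narrow scope for *each reviewer* (under *some witness*) survives.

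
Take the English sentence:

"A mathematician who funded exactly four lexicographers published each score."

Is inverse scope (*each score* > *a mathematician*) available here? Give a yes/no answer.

The RC *who funded exactly four lexicographers* is an island, but *each score* is not inside it — it is the matrix object, a clausemate of *a mathematician*.
No island intervenes, so both surface and inverse scope are derivable.

Yes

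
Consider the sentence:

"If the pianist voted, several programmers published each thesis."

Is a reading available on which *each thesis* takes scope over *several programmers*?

Yes

The adjunct clause does not contain *each thesis*, which is the matrix object.
QR within a single clause is free, so the lower quantifier may take scope over the higher one.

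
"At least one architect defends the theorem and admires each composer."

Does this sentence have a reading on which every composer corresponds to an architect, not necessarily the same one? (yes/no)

No

That reading corresponds to *each composer* > *at least one architect*.
*each composer* is embedded in one conjunct of the coordinate structure (*admires each composer*).
A quantifier cannot raise out of one conjunct of a coordination across the whole coordinate structure — the CSC applies to QR.
*each composer* > *at least one architect* would require crossing that boundary, which is illicit.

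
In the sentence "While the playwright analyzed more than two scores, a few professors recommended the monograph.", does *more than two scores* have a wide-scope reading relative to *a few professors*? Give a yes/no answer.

No

*more than two scores* sits inside the adjunct clause *while the playwright analyzed more than two scores*.
Adverbial clauses are not L-marked, so they are barriers for QR — the quantifier cannot escape the adjunct.
There is no licit LF on which *more than two scores* c-commands *a few professors*.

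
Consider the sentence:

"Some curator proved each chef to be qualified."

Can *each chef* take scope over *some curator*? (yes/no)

This is an ECM construction: *each chef* is the infinitival subject, Case-marked by the matrix verb, and the infinitive is transparent for QR.
Since no island is crossed, the inverse ordering is licensed alongside surface scope.

Yes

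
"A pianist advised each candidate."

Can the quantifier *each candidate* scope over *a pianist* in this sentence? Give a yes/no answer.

Yes

*each candidate* and *a pianist* are in the same minimal clause.
Since no island is crossed, the inverse ordering is licensed alongside surface scope.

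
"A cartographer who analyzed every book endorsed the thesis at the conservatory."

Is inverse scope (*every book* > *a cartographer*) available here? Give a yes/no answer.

No

*every book* occurs within the relative clause *who analyzed every book*.
QR out of a relative clause is ruled out by the relative-clause island constraint.
The inverse ordering *every book* > *a cartographer* is therefore underivable.
(Only the surface reading survives: one fixed cartographer with respect to all the relevant books.)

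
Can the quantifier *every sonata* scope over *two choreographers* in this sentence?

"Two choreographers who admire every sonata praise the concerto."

Structurally, *every sonata* is inside the relative clause *who admire every sonata*.
Quantifiers inside a relative clause are trapped there; the RC boundary blocks QR.
*every sonata* > *two choreographers* would require crossing that boundary, which is illicit.

No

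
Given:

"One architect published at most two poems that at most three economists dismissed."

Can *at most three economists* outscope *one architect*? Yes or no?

No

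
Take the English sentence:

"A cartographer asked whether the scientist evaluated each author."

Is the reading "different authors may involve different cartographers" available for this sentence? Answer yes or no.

No

That reading corresponds to *each author* > *a cartographer*.
*each author* is embedded in the embedded question *whether the scientist evaluated each author*.
QR across an interrogative CP boundary is ruled out as a wh-island violation.
There is no licit LF on which *each author* c-commands *a cartographer*.
(Only the surface reading survives: one fixed cartographer with respect to all the relevant authors.)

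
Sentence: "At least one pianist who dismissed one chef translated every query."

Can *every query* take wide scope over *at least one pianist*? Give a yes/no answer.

Yes

The relative clause *who dismissed one chef* modifies *at least one pianist*, but *every query* is not inside that relative clause — it is an argument of the matrix verb.
Since no island is crossed, the inverse ordering is licensed alongside surface scope.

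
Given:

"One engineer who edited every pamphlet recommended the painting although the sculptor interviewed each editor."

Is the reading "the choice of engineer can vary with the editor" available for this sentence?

That reading corresponds to *each editor* > *one engineer*.
The target quantifier *each editor* is part of the adjunct clause *although the sculptor interviewed each editor*.
The adjunct-island constraint bars QR out of an adverbial clause.
So the wide-scope reading for *each editor* is blocked.

No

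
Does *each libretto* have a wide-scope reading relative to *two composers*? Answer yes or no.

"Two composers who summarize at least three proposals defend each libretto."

Yes

Although the sentence contains a relative clause (*who summarize at least three proposals*), *each libretto* is outside it, in the matrix VP.
Since no island is crossed, the inverse ordering is licensed alongside surface scope.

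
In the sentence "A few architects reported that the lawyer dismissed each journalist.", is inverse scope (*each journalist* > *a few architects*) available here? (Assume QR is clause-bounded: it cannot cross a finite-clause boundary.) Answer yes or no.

*each journalist* is embedded in the finite complement clause *that the lawyer dismissed each journalist*.
Finite CP is the ceiling for QR here, by assumption.
Hence only narrow scope for *each journalist* (under *a few architects*) survives.

No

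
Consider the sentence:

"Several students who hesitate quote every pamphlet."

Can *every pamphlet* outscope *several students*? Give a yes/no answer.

*every pamphlet* is a matrix argument; only *several students* is modified by the relative clause *who hesitate*, so the RC island is irrelevant to the target quantifier.
Ordinary QR to a clause-peripheral position gives the wide-scope LF for the lower DP.

Yes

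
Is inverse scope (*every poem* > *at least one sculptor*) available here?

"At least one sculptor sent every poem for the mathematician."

Yes

*every poem* is the matrix object and *at least one sculptor* the matrix subject; the two are clausemates.
With no island boundary between them, the object can take inverse scope over the subject via ordinary QR within the clause.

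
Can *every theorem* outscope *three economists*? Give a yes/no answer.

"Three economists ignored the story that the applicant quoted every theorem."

*every theorem* sits inside the complex NP *the story that the applicant quoted every theorem*.
The complex NP is opaque for QR — the quantifier is frozen inside the noun's complement.
There is no licit LF on which *every theorem* c-commands *three economists*.

No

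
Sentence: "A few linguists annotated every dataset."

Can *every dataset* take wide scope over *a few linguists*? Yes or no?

Both DPs are arguments of the same predicate; there is no clause or island boundary between them.
Nothing blocks QR of the lower DP to a position above the higher one, so inverse scope is available.
The sentence is scopally ambiguous between *a few linguists* > *every dataset* and *every dataset* > *a few linguists*.

Yes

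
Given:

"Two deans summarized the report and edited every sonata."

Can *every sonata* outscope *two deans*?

*every sonata* occurs within one conjunct of the coordinate structure (*edited every sonata*).
QR out of a conjunct would have to apply non-ATB, which the CSC forbids.
The inverse ordering *every sonata* > *two deans* is therefore underivable.

No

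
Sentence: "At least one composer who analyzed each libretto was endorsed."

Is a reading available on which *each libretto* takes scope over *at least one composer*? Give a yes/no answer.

*each libretto* sits inside the relative clause *who analyzed each libretto*.
Quantifiers inside a relative clause are trapped there; the RC boundary blocks QR.
Hence only narrow scope for *each libretto* (under *at least one composer*) survives.
(Only the surface reading survives: one fixed composer with respect to all the relevant librettos.)

No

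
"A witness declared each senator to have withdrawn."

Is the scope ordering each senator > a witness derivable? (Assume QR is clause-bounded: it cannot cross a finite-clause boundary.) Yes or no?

*each senator* is an ECM subject; ECM complements are not islands, and the embedded quantifier may take matrix scope.
Ordinary QR to a clause-peripheral position gives the wide-scope LF for the lower DP.
So *each senator* > *a witness* is among the available readings.

Yes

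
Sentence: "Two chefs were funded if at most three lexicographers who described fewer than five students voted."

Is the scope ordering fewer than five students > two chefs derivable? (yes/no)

No

*fewer than five students* sits inside the relative clause *who described fewer than five students*, which is itself inside the adjunct *if at most three lexicographers who described fewer than five students voted*.
Nested islands: the RC island is itself inside an adjunct island, so wide scope is doubly excluded.
The inverse ordering *fewer than five students* > *two chefs* is therefore underivable.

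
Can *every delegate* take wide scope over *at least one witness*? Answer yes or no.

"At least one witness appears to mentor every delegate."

Yes

*every delegate* is inside a raising infinitive, which is transparent to QR (no CP barrier), so it behaves as a matrix argument.
Since no island is crossed, the inverse ordering is licensed alongside surface scope.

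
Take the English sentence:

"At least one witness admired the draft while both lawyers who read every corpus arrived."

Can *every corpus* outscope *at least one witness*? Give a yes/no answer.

No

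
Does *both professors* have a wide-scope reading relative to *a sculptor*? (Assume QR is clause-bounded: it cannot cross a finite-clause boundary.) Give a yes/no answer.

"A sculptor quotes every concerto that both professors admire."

No

*both professors* is embedded in the relative clause *that both professors admire* modifying *every concerto*.
Quantifiers inside a relative clause are trapped there; the RC boundary blocks QR.
*both professors* is confined to the island and cannot take scope over *a sculptor*.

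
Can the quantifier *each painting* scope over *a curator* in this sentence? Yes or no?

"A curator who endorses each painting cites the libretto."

No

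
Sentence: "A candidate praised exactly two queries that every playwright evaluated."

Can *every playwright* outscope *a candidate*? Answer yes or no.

*every playwright* sits inside the relative clause *that every playwright evaluated* modifying *exactly two queries*.
QR out of a relative clause is ruled out by the relative-clause island constraint.
Hence only narrow scope for *every playwright* (under *a candidate*) survives.

No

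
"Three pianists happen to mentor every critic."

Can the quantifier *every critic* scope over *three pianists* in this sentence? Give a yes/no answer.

Yes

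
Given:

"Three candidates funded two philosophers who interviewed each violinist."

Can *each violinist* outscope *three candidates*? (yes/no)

No

The DP *each violinist* is contained in the relative clause *who interviewed each violinist* modifying *two philosophers*.
A relative clause is a scope island — quantifier raising cannot cross its boundary.
*each violinist* > *three candidates* would require crossing that boundary, which is illicit.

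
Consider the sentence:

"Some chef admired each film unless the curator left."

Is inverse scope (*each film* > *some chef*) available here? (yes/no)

The adjunct island is irrelevant here — *each film* and *some chef* are both in the matrix clause.
Clause-internal QR can adjoin the lower DP above the subject, yielding the inverse reading.

Yes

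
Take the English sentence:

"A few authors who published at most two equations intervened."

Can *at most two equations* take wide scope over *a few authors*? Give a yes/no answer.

The target quantifier *at most two equations* is part of the relative clause *who published at most two equations*.
The relative clause forms an island for QR, so the quantifier is confined to the head noun's restrictor.
Hence only narrow scope for *at most two equations* (under *a few authors*) survives.

No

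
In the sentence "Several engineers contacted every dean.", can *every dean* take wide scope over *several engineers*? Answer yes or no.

*every dean* is the matrix object and *several engineers* the matrix subject; the two are clausemates.
QR within a single clause is free, so the lower quantifier may take scope over the higher one.
So *every dean* > *several engineers* is among the available readings.

Yes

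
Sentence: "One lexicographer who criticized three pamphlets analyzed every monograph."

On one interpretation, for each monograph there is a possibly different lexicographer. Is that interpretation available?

The paraphrase describes the scope ordering *every monograph* > *one lexicographer*.
*every monograph* is a matrix argument; only *one lexicographer* is modified by the relative clause *who criticized three pamphlets*, so the RC island is irrelevant to the target quantifier.
No island intervenes, so both surface and inverse scope are derivable.

Yes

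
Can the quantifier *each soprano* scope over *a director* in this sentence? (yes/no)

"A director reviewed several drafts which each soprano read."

*each soprano* is embedded in the relative clause *which each soprano read* modifying *several drafts*.
Quantifiers inside a relative clause are trapped there; the RC boundary blocks QR.
So *each soprano* cannot raise high enough to outscope *a director*; only the surface ordering *a director* > *each soprano* is available.

No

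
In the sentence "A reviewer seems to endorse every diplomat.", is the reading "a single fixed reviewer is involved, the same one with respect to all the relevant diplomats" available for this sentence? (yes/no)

Yes

This is the *a reviewer* > *every diplomat* reading.
Nothing needs to raise for *a reviewer* > *every diplomat*, so no island constraint is at stake.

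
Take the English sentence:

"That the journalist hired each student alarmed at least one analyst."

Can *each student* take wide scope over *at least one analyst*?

No

*each student* sits inside the sentential subject *that the journalist hired each student*.
Sentential subjects are islands: a quantifier inside the subject clause cannot raise over the matrix predicate.
*each student* is confined to the island and cannot take scope over *at least one analyst*.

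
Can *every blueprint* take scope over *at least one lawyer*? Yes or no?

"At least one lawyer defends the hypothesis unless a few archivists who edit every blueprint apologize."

No

The DP *every blueprint* is contained in the relative clause *who edit every blueprint*, which is itself inside the adjunct *unless a few archivists who edit every blueprint apologize*.
Nested islands: the RC island is itself inside an adjunct island, so wide scope is doubly excluded.
So the wide-scope reading for *every blueprint* is blocked.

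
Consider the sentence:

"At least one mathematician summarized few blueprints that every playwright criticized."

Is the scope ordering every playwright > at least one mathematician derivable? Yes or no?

The DP *every playwright* is contained in the relative clause *that every playwright criticized* modifying *few blueprints*.
Relative clauses block scope extraction: QR cannot target a position outside the modified NP.
The inverse ordering *every playwright* > *at least one mathematician* is therefore underivable.

No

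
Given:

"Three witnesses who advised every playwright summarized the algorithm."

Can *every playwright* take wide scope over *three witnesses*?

Structurally, *every playwright* is inside the relative clause *who advised every playwright*.
The relative clause forms an island for QR, so the quantifier is confined to the head noun's restrictor.
*every playwright* > *three witnesses* would require crossing that boundary, which is illicit.

No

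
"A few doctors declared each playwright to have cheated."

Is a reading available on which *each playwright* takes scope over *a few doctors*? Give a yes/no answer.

Yes

ECM infinitives lack a CP barrier, so *each playwright* can QR over the matrix subject *a few doctors*.
Ordinary QR to a clause-peripheral position gives the wide-scope LF for the lower DP.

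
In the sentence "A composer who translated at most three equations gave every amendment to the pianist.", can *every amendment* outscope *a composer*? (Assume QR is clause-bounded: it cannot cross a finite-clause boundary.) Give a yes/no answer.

Yes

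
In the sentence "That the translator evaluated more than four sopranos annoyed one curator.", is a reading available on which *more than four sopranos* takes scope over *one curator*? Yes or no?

No

*more than four sopranos* is embedded in the sentential subject *that the translator evaluated more than four sopranos*.
Clausal subjects are scope islands; QR from inside the subject into the matrix is barred.
So the wide-scope reading for *more than four sopranos* is blocked.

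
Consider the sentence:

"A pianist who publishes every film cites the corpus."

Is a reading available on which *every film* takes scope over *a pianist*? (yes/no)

The target quantifier *every film* is part of the relative clause *who publishes every film*.
Relative clauses are scope islands: a quantifier cannot QR out of a relative clause to take scope in the matrix clause.
There is no licit LF on which *every film* c-commands *a pianist*.

No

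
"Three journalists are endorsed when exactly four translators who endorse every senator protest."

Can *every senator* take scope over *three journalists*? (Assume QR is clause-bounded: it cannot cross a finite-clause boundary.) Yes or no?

No

The target quantifier *every senator* is part of the relative clause *who endorse every senator*, which is itself inside the adjunct *when exactly four translators who endorse every senator protest*.
Both the relative clause and the enclosing adjunct are scope islands; QR cannot cross either.
*every senator* is confined to the island and cannot take scope over *three journalists*.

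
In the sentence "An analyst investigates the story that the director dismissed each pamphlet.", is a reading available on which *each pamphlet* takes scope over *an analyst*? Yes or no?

No

The DP *each pamphlet* is contained in the complex NP *the story that the director dismissed each pamphlet*.
Since the clause is the complement of a nominal head, the CNPC blocks scope extraction.
Hence only narrow scope for *each pamphlet* (under *an analyst*) survives.
(Only the surface reading survives: one fixed analyst with respect to all the relevant pamphlets.)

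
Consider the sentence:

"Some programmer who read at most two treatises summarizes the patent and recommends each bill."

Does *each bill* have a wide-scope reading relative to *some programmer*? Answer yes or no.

No

The DP *each bill* is contained in one conjunct of the coordinate structure (*recommends each bill*).
QR out of a conjunct would have to apply non-ATB, which the CSC forbids.
The inverse ordering *each bill* > *some programmer* is therefore underivable.
(Only the surface reading survives: one fixed programmer with respect to all the relevant bills.)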